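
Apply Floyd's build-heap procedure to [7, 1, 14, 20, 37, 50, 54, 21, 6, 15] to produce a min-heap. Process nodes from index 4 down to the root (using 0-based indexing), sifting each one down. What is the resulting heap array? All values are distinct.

[1, 6, 14, 7, 15, 50, 54, 21, 20, 37]

sift down from index 4:
  37 vs only child 15 at index 9, swap → [7, 1, 14, 20, 15, 50, 54, 21, 6, 37]
sift down from index 3:
  20 vs smaller child 6 at index 8, swap → [7, 1, 14, 6, 15, 50, 54, 21, 20, 37]
sift down from index 2: already satisfies heap property
sift down from index 1: already satisfies heap property
sift down from index 0:
  7 vs smaller child 1 at index 1, swap → [1, 7, 14, 6, 15, 50, 54, 21, 20, 37]
  7 vs smaller child 6 at index 3, swap → [1, 6, 14, 7, 15, 50, 54, 21, 20, 37]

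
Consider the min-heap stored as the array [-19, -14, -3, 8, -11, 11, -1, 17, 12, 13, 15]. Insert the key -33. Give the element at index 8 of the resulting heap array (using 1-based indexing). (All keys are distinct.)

append -33 at index 12 → [-19, -14, -3, 8, -11, 11, -1, 17, 12, 13, 15, -33]
-33 < parent 11 at index 6, swap → [-19, -14, -3, 8, -11, -33, -1, 17, 12, 13, 15, 11]
-33 < parent -3 at index 3, swap → [-19, -14, -33, 8, -11, -3, -1, 17, 12, 13, 15, 11]
-33 < parent -19 at index 1, swap → [-33, -14, -19, 8, -11, -3, -1, 17, 12, 13, 15, 11]
resulting array: [-33, -14, -19, 8, -11, -3, -1, 17, 12, 13, 15, 11]

17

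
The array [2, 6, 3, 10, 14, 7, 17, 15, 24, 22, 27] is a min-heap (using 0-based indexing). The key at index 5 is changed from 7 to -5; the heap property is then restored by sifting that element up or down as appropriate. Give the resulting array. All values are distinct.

set index 5 from 7 to -5 → [2, 6, 3, 10, 14, -5, 17, 15, 24, 22, 27]
-5 < parent 3 at index 2, swap → [2, 6, -5, 10, 14, 3, 17, 15, 24, 22, 27]
-5 < parent 2 at index 0, swap → [-5, 6, 2, 10, 14, 3, 17, 15, 24, 22, 27]

[-5, 6, 2, 10, 14, 3, 17, 15, 24, 22, 27]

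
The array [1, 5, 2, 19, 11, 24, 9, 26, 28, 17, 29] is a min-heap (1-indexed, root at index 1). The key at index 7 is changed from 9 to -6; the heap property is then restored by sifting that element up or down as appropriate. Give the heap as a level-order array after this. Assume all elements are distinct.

[-6, 5, 1, 19, 11, 24, 2, 26, 28, 17, 29]

set index 7 from 9 to -6 → [1, 5, 2, 19, 11, 24, -6, 26, 28, 17, 29]
-6 < parent 2 at index 3, swap → [1, 5, -6, 19, 11, 24, 2, 26, 28, 17, 29]
-6 < parent 1 at index 1, swap → [-6, 5, 1, 19, 11, 24, 2, 26, 28, 17, 29]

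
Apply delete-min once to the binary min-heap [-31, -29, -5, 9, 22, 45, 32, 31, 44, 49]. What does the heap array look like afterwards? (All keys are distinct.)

remove root -31; move last element 49 to root → [49, -29, -5, 9, 22, 45, 32, 31, 44]
49 vs smaller child -29 at index 1, swap → [-29, 49, -5, 9, 22, 45, 32, 31, 44]
49 vs smaller child 9 at index 3, swap → [-29, 9, -5, 49, 22, 45, 32, 31, 44]
49 vs smaller child 31 at index 7, swap → [-29, 9, -5, 31, 22, 45, 32, 49, 44]

[-29, 9, -5, 31, 22, 45, 32, 49, 44]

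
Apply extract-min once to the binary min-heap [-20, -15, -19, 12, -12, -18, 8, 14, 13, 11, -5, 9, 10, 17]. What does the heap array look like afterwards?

remove root -20; move last element 17 to root → [17, -15, -19, 12, -12, -18, 8, 14, 13, 11, -5, 9, 10]
17 vs smaller child -19 at index 2, swap → [-19, -15, 17, 12, -12, -18, 8, 14, 13, 11, -5, 9, 10]
17 vs smaller child -18 at index 5, swap → [-19, -15, -18, 12, -12, 17, 8, 14, 13, 11, -5, 9, 10]
17 vs smaller child 9 at index 11, swap → [-19, -15, -18, 12, -12, 9, 8, 14, 13, 11, -5, 17, 10]

[-19, -15, -18, 12, -12, 9, 8, 14, 13, 11, -5, 17, 10]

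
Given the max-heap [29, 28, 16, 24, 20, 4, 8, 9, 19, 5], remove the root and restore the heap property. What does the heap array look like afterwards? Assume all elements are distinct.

[28, 24, 16, 19, 20, 4, 8, 9, 5]

remove root 29; move last element 5 to root → [5, 28, 16, 24, 20, 4, 8, 9, 19]
5 vs larger child 28 at index 1, swap → [28, 5, 16, 24, 20, 4, 8, 9, 19]
5 vs larger child 24 at index 3, swap → [28, 24, 16, 5, 20, 4, 8, 9, 19]
5 vs larger child 19 at index 8, swap → [28, 24, 16, 19, 20, 4, 8, 9, 5]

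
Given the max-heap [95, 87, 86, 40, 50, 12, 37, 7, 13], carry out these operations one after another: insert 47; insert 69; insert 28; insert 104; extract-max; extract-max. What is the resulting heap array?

[87, 69, 86, 40, 50, 28, 37, 7, 13, 47, 12]

insert 47:
  append 47 at index 9 → [95, 87, 86, 40, 50, 12, 37, 7, 13, 47] (no swap needed)
insert 69:
  append 69 at index 10 → [95, 87, 86, 40, 50, 12, 37, 7, 13, 47, 69]
  69 > parent 50 at index 4, swap → [95, 87, 86, 40, 69, 12, 37, 7, 13, 47, 50]
insert 28:
  append 28 at index 11 → [95, 87, 86, 40, 69, 12, 37, 7, 13, 47, 50, 28]
  28 > parent 12 at index 5, swap → [95, 87, 86, 40, 69, 28, 37, 7, 13, 47, 50, 12]
insert 104:
  append 104 at index 12 → [95, 87, 86, 40, 69, 28, 37, 7, 13, 47, 50, 12, 104]
  104 > parent 28 at index 5, swap → [95, 87, 86, 40, 69, 104, 37, 7, 13, 47, 50, 12, 28]
  104 > parent 86 at index 2, swap → [95, 87, 104, 40, 69, 86, 37, 7, 13, 47, 50, 12, 28]
  104 > parent 95 at index 0, swap → [104, 87, 95, 40, 69, 86, 37, 7, 13, 47, 50, 12, 28]
extract-max → returns 104:
  remove root 104; move last element 28 to root → [28, 87, 95, 40, 69, 86, 37, 7, 13, 47, 50, 12]
  28 vs larger child 95 at index 2, swap → [95, 87, 28, 40, 69, 86, 37, 7, 13, 47, 50, 12]
  28 vs larger child 86 at index 5, swap → [95, 87, 86, 40, 69, 28, 37, 7, 13, 47, 50, 12]
extract-max → returns 95:
  remove root 95; move last element 12 to root → [12, 87, 86, 40, 69, 28, 37, 7, 13, 47, 50]
  12 vs larger child 87 at index 1, swap → [87, 12, 86, 40, 69, 28, 37, 7, 13, 47, 50]
  12 vs larger child 69 at index 4, swap → [87, 69, 86, 40, 12, 28, 37, 7, 13, 47, 50]
  12 vs larger child 50 at index 10, swap → [87, 69, 86, 40, 50, 28, 37, 7, 13, 47, 12]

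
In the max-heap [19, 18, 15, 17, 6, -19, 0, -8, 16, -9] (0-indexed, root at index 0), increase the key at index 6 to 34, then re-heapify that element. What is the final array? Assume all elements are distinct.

[34, 18, 19, 17, 6, -19, 15, -8, 16, -9]

set index 6 from 0 to 34 → [19, 18, 15, 17, 6, -19, 34, -8, 16, -9]
34 > parent 15 at index 2, swap → [19, 18, 34, 17, 6, -19, 15, -8, 16, -9]
34 > parent 19 at index 0, swap → [34, 18, 19, 17, 6, -19, 15, -8, 16, -9]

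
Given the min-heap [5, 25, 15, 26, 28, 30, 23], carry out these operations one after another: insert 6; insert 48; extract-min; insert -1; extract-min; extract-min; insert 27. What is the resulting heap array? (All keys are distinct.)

[15, 25, 23, 26, 28, 30, 48, 27]

insert 6:
  append 6 at index 7 → [5, 25, 15, 26, 28, 30, 23, 6]
  6 < parent 26 at index 3, swap → [5, 25, 15, 6, 28, 30, 23, 26]
  6 < parent 25 at index 1, swap → [5, 6, 15, 25, 28, 30, 23, 26]
insert 48:
  append 48 at index 8 → [5, 6, 15, 25, 28, 30, 23, 26, 48] (no swap needed)
extract-min → returns 5:
  remove root 5; move last element 48 to root → [48, 6, 15, 25, 28, 30, 23, 26]
  48 vs smaller child 6 at index 1, swap → [6, 48, 15, 25, 28, 30, 23, 26]
  48 vs smaller child 25 at index 3, swap → [6, 25, 15, 48, 28, 30, 23, 26]
  48 vs only child 26 at index 7, swap → [6, 25, 15, 26, 28, 30, 23, 48]
insert -1:
  append -1 at index 8 → [6, 25, 15, 26, 28, 30, 23, 48, -1]
  -1 < parent 26 at index 3, swap → [6, 25, 15, -1, 28, 30, 23, 48, 26]
  -1 < parent 25 at index 1, swap → [6, -1, 15, 25, 28, 30, 23, 48, 26]
  -1 < parent 6 at index 0, swap → [-1, 6, 15, 25, 28, 30, 23, 48, 26]
extract-min → returns -1:
  remove root -1; move last element 26 to root → [26, 6, 15, 25, 28, 30, 23, 48]
  26 vs smaller child 6 at index 1, swap → [6, 26, 15, 25, 28, 30, 23, 48]
  26 vs smaller child 25 at index 3, swap → [6, 25, 15, 26, 28, 30, 23, 48]
extract-min → returns 6:
  remove root 6; move last element 48 to root → [48, 25, 15, 26, 28, 30, 23]
  48 vs smaller child 15 at index 2, swap → [15, 25, 48, 26, 28, 30, 23]
  48 vs smaller child 23 at index 6, swap → [15, 25, 23, 26, 28, 30, 48]
insert 27:
  append 27 at index 7 → [15, 25, 23, 26, 28, 30, 48, 27] (no swap needed)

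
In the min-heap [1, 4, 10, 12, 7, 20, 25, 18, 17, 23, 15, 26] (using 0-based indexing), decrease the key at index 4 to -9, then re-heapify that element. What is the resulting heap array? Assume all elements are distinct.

[-9, 1, 10, 12, 4, 20, 25, 18, 17, 23, 15, 26]

set index 4 from 7 to -9 → [1, 4, 10, 12, -9, 20, 25, 18, 17, 23, 15, 26]
-9 < parent 4 at index 1, swap → [1, -9, 10, 12, 4, 20, 25, 18, 17, 23, 15, 26]
-9 < parent 1 at index 0, swap → [-9, 1, 10, 12, 4, 20, 25, 18, 17, 23, 15, 26]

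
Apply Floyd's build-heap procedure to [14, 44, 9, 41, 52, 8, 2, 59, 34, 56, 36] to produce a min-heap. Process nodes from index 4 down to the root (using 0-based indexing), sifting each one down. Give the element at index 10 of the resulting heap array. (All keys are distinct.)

sift down from index 4:
  52 vs smaller child 36 at index 10, swap → [14, 44, 9, 41, 36, 8, 2, 59, 34, 56, 52]
sift down from index 3:
  41 vs smaller child 34 at index 8, swap → [14, 44, 9, 34, 36, 8, 2, 59, 41, 56, 52]
sift down from index 2:
  9 vs smaller child 2 at index 6, swap → [14, 44, 2, 34, 36, 8, 9, 59, 41, 56, 52]
sift down from index 1:
  44 vs smaller child 34 at index 3, swap → [14, 34, 2, 44, 36, 8, 9, 59, 41, 56, 52]
  44 vs smaller child 41 at index 8, swap → [14, 34, 2, 41, 36, 8, 9, 59, 44, 56, 52]
sift down from index 0:
  14 vs smaller child 2 at index 2, swap → [2, 34, 14, 41, 36, 8, 9, 59, 44, 56, 52]
  14 vs smaller child 8 at index 5, swap → [2, 34, 8, 41, 36, 14, 9, 59, 44, 56, 52]
resulting array: [2, 34, 8, 41, 36, 14, 9, 59, 44, 56, 52]

52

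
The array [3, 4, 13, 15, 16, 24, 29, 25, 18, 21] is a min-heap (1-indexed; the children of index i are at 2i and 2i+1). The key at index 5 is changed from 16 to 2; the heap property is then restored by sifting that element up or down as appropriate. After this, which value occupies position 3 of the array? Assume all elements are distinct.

set index 5 from 16 to 2 → [3, 4, 13, 15, 2, 24, 29, 25, 18, 21]
2 < parent 4 at index 2, swap → [3, 2, 13, 15, 4, 24, 29, 25, 18, 21]
2 < parent 3 at index 1, swap → [2, 3, 13, 15, 4, 24, 29, 25, 18, 21]
resulting array: [2, 3, 13, 15, 4, 24, 29, 25, 18, 21]

13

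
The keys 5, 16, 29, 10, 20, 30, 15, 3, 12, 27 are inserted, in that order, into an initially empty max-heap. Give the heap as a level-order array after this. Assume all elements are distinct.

Insert 5:
  append 5 at index 0 → [5] (no swap needed)
Insert 16:
  append 16 at index 1 → [5, 16]
  16 > parent 5 at index 0, swap → [16, 5]
Insert 29:
  append 29 at index 2 → [16, 5, 29]
  29 > parent 16 at index 0, swap → [29, 5, 16]
Insert 10:
  append 10 at index 3 → [29, 5, 16, 10]
  10 > parent 5 at index 1, swap → [29, 10, 16, 5]
Insert 20:
  append 20 at index 4 → [29, 10, 16, 5, 20]
  20 > parent 10 at index 1, swap → [29, 20, 16, 5, 10]
Insert 30:
  append 30 at index 5 → [29, 20, 16, 5, 10, 30]
  30 > parent 16 at index 2, swap → [29, 20, 30, 5, 10, 16]
  30 > parent 29 at index 0, swap → [30, 20, 29, 5, 10, 16]
Insert 15:
  append 15 at index 6 → [30, 20, 29, 5, 10, 16, 15] (no swap needed)
Insert 3:
  append 3 at index 7 → [30, 20, 29, 5, 10, 16, 15, 3] (no swap needed)
Insert 12:
  append 12 at index 8 → [30, 20, 29, 5, 10, 16, 15, 3, 12]
  12 > parent 5 at index 3, swap → [30, 20, 29, 12, 10, 16, 15, 3, 5]
Insert 27:
  append 27 at index 9 → [30, 20, 29, 12, 10, 16, 15, 3, 5, 27]
  27 > parent 10 at index 4, swap → [30, 20, 29, 12, 27, 16, 15, 3, 5, 10]
  27 > parent 20 at index 1, swap → [30, 27, 29, 12, 20, 16, 15, 3, 5, 10]

[30, 27, 29, 12, 20, 16, 15, 3, 5, 10]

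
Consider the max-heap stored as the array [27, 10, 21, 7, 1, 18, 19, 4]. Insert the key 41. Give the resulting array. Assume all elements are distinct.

[41, 27, 21, 10, 1, 18, 19, 4, 7]

append 41 at index 8 → [27, 10, 21, 7, 1, 18, 19, 4, 41]
41 > parent 7 at index 3, swap → [27, 10, 21, 41, 1, 18, 19, 4, 7]
41 > parent 10 at index 1, swap → [27, 41, 21, 10, 1, 18, 19, 4, 7]
41 > parent 27 at index 0, swap → [41, 27, 21, 10, 1, 18, 19, 4, 7]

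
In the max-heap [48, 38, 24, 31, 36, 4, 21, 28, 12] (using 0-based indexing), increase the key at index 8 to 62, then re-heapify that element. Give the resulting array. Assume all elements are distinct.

[62, 48, 24, 38, 36, 4, 21, 28, 31]

set index 8 from 12 to 62 → [48, 38, 24, 31, 36, 4, 21, 28, 62]
62 > parent 31 at index 3, swap → [48, 38, 24, 62, 36, 4, 21, 28, 31]
62 > parent 38 at index 1, swap → [48, 62, 24, 38, 36, 4, 21, 28, 31]
62 > parent 48 at index 0, swap → [62, 48, 24, 38, 36, 4, 21, 28, 31]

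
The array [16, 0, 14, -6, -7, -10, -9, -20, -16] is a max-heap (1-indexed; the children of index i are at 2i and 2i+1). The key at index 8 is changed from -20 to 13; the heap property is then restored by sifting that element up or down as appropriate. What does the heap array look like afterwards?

[16, 13, 14, 0, -7, -10, -9, -6, -16]

set index 8 from -20 to 13 → [16, 0, 14, -6, -7, -10, -9, 13, -16]
13 > parent -6 at index 4, swap → [16, 0, 14, 13, -7, -10, -9, -6, -16]
13 > parent 0 at index 2, swap → [16, 13, 14, 0, -7, -10, -9, -6, -16]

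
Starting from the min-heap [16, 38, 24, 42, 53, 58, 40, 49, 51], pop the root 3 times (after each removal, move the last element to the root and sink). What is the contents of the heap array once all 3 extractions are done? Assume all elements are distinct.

[40, 42, 51, 49, 53, 58]

extract-min #1 returns 16:
  remove root 16; move last element 51 to root → [51, 38, 24, 42, 53, 58, 40, 49]
  51 vs smaller child 24 at index 2, swap → [24, 38, 51, 42, 53, 58, 40, 49]
  51 vs smaller child 40 at index 6, swap → [24, 38, 40, 42, 53, 58, 51, 49]
extract-min #2 returns 24:
  remove root 24; move last element 49 to root → [49, 38, 40, 42, 53, 58, 51]
  49 vs smaller child 38 at index 1, swap → [38, 49, 40, 42, 53, 58, 51]
  49 vs smaller child 42 at index 3, swap → [38, 42, 40, 49, 53, 58, 51]
extract-min #3 returns 38:
  remove root 38; move last element 51 to root → [51, 42, 40, 49, 53, 58]
  51 vs smaller child 40 at index 2, swap → [40, 42, 51, 49, 53, 58]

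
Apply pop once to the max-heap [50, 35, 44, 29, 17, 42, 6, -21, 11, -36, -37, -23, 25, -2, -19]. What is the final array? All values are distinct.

[44, 35, 42, 29, 17, 25, 6, -21, 11, -36, -37, -23, -19, -2]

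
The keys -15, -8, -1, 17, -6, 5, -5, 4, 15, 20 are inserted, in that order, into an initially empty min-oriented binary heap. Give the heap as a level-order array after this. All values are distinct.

Insert -15:
  append -15 at index 0 → [-15] (no swap needed)
Insert -8:
  append -8 at index 1 → [-15, -8] (no swap needed)
Insert -1:
  append -1 at index 2 → [-15, -8, -1] (no swap needed)
Insert 17:
  append 17 at index 3 → [-15, -8, -1, 17] (no swap needed)
Insert -6:
  append -6 at index 4 → [-15, -8, -1, 17, -6] (no swap needed)
Insert 5:
  append 5 at index 5 → [-15, -8, -1, 17, -6, 5] (no swap needed)
Insert -5:
  append -5 at index 6 → [-15, -8, -1, 17, -6, 5, -5]
  -5 < parent -1 at index 2, swap → [-15, -8, -5, 17, -6, 5, -1]
Insert 4:
  append 4 at index 7 → [-15, -8, -5, 17, -6, 5, -1, 4]
  4 < parent 17 at index 3, swap → [-15, -8, -5, 4, -6, 5, -1, 17]
Insert 15:
  append 15 at index 8 → [-15, -8, -5, 4, -6, 5, -1, 17, 15] (no swap needed)
Insert 20:
  append 20 at index 9 → [-15, -8, -5, 4, -6, 5, -1, 17, 15, 20] (no swap needed)

[-15, -8, -5, 4, -6, 5, -1, 17, 15, 20]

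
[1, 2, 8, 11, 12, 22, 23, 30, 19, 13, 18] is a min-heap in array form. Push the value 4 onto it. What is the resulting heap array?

append 4 at index 11 → [1, 2, 8, 11, 12, 22, 23, 30, 19, 13, 18, 4]
4 < parent 22 at index 5, swap → [1, 2, 8, 11, 12, 4, 23, 30, 19, 13, 18, 22]
4 < parent 8 at index 2, swap → [1, 2, 4, 11, 12, 8, 23, 30, 19, 13, 18, 22]

[1, 2, 4, 11, 12, 8, 23, 30, 19, 13, 18, 22]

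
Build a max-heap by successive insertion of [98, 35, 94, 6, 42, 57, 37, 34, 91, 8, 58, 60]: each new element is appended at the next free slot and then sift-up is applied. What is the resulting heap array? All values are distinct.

Insert 98:
  append 98 at index 0 → [98] (no swap needed)
Insert 35:
  append 35 at index 1 → [98, 35] (no swap needed)
Insert 94:
  append 94 at index 2 → [98, 35, 94] (no swap needed)
Insert 6:
  append 6 at index 3 → [98, 35, 94, 6] (no swap needed)
Insert 42:
  append 42 at index 4 → [98, 35, 94, 6, 42]
  42 > parent 35 at index 1, swap → [98, 42, 94, 6, 35]
Insert 57:
  append 57 at index 5 → [98, 42, 94, 6, 35, 57] (no swap needed)
Insert 37:
  append 37 at index 6 → [98, 42, 94, 6, 35, 57, 37] (no swap needed)
Insert 34:
  append 34 at index 7 → [98, 42, 94, 6, 35, 57, 37, 34]
  34 > parent 6 at index 3, swap → [98, 42, 94, 34, 35, 57, 37, 6]
Insert 91:
  append 91 at index 8 → [98, 42, 94, 34, 35, 57, 37, 6, 91]
  91 > parent 34 at index 3, swap → [98, 42, 94, 91, 35, 57, 37, 6, 34]
  91 > parent 42 at index 1, swap → [98, 91, 94, 42, 35, 57, 37, 6, 34]
Insert 8:
  append 8 at index 9 → [98, 91, 94, 42, 35, 57, 37, 6, 34, 8] (no swap needed)
Insert 58:
  append 58 at index 10 → [98, 91, 94, 42, 35, 57, 37, 6, 34, 8, 58]
  58 > parent 35 at index 4, swap → [98, 91, 94, 42, 58, 57, 37, 6, 34, 8, 35]
Insert 60:
  append 60 at index 11 → [98, 91, 94, 42, 58, 57, 37, 6, 34, 8, 35, 60]
  60 > parent 57 at index 5, swap → [98, 91, 94, 42, 58, 60, 37, 6, 34, 8, 35, 57]

[98, 91, 94, 42, 58, 60, 37, 6, 34, 8, 35, 57]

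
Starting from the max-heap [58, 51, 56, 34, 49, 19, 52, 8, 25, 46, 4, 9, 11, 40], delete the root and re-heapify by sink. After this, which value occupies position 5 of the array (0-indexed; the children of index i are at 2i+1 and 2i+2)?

19

remove root 58; move last element 40 to root → [40, 51, 56, 34, 49, 19, 52, 8, 25, 46, 4, 9, 11]
40 vs larger child 56 at index 2, swap → [56, 51, 40, 34, 49, 19, 52, 8, 25, 46, 4, 9, 11]
40 vs larger child 52 at index 6, swap → [56, 51, 52, 34, 49, 19, 40, 8, 25, 46, 4, 9, 11]
resulting array: [56, 51, 52, 34, 49, 19, 40, 8, 25, 46, 4, 9, 11]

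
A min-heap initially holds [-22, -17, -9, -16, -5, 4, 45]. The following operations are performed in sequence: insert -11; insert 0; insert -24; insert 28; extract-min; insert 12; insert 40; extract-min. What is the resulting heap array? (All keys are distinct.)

[-17, -16, -9, -11, -5, 4, 45, 40, 0, 28, 12]

insert -11:
  append -11 at index 7 → [-22, -17, -9, -16, -5, 4, 45, -11] (no swap needed)
insert 0:
  append 0 at index 8 → [-22, -17, -9, -16, -5, 4, 45, -11, 0] (no swap needed)
insert -24:
  append -24 at index 9 → [-22, -17, -9, -16, -5, 4, 45, -11, 0, -24]
  -24 < parent -5 at index 4, swap → [-22, -17, -9, -16, -24, 4, 45, -11, 0, -5]
  -24 < parent -17 at index 1, swap → [-22, -24, -9, -16, -17, 4, 45, -11, 0, -5]
  -24 < parent -22 at index 0, swap → [-24, -22, -9, -16, -17, 4, 45, -11, 0, -5]
insert 28:
  append 28 at index 10 → [-24, -22, -9, -16, -17, 4, 45, -11, 0, -5, 28] (no swap needed)
extract-min → returns -24:
  remove root -24; move last element 28 to root → [28, -22, -9, -16, -17, 4, 45, -11, 0, -5]
  28 vs smaller child -22 at index 1, swap → [-22, 28, -9, -16, -17, 4, 45, -11, 0, -5]
  28 vs smaller child -17 at index 4, swap → [-22, -17, -9, -16, 28, 4, 45, -11, 0, -5]
  28 vs only child -5 at index 9, swap → [-22, -17, -9, -16, -5, 4, 45, -11, 0, 28]
insert 12:
  append 12 at index 10 → [-22, -17, -9, -16, -5, 4, 45, -11, 0, 28, 12] (no swap needed)
insert 40:
  append 40 at index 11 → [-22, -17, -9, -16, -5, 4, 45, -11, 0, 28, 12, 40] (no swap needed)
extract-min → returns -22:
  remove root -22; move last element 40 to root → [40, -17, -9, -16, -5, 4, 45, -11, 0, 28, 12]
  40 vs smaller child -17 at index 1, swap → [-17, 40, -9, -16, -5, 4, 45, -11, 0, 28, 12]
  40 vs smaller child -16 at index 3, swap → [-17, -16, -9, 40, -5, 4, 45, -11, 0, 28, 12]
  40 vs smaller child -11 at index 7, swap → [-17, -16, -9, -11, -5, 4, 45, 40, 0, 28, 12]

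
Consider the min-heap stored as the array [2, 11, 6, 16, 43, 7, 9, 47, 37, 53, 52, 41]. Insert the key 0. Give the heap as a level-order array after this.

[0, 11, 2, 16, 43, 6, 9, 47, 37, 53, 52, 41, 7]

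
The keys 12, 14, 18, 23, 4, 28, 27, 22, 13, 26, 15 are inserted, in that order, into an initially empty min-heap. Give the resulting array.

Insert 12:
  append 12 at index 0 → [12] (no swap needed)
Insert 14:
  append 14 at index 1 → [12, 14] (no swap needed)
Insert 18:
  append 18 at index 2 → [12, 14, 18] (no swap needed)
Insert 23:
  append 23 at index 3 → [12, 14, 18, 23] (no swap needed)
Insert 4:
  append 4 at index 4 → [12, 14, 18, 23, 4]
  4 < parent 14 at index 1, swap → [12, 4, 18, 23, 14]
  4 < parent 12 at index 0, swap → [4, 12, 18, 23, 14]
Insert 28:
  append 28 at index 5 → [4, 12, 18, 23, 14, 28] (no swap needed)
Insert 27:
  append 27 at index 6 → [4, 12, 18, 23, 14, 28, 27] (no swap needed)
Insert 22:
  append 22 at index 7 → [4, 12, 18, 23, 14, 28, 27, 22]
  22 < parent 23 at index 3, swap → [4, 12, 18, 22, 14, 28, 27, 23]
Insert 13:
  append 13 at index 8 → [4, 12, 18, 22, 14, 28, 27, 23, 13]
  13 < parent 22 at index 3, swap → [4, 12, 18, 13, 14, 28, 27, 23, 22]
Insert 26:
  append 26 at index 9 → [4, 12, 18, 13, 14, 28, 27, 23, 22, 26] (no swap needed)
Insert 15:
  append 15 at index 10 → [4, 12, 18, 13, 14, 28, 27, 23, 22, 26, 15] (no swap needed)

[4, 12, 18, 13, 14, 28, 27, 23, 22, 26, 15]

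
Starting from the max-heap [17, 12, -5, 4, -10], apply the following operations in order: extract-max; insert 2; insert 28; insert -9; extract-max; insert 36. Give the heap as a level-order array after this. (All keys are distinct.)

extract-max → returns 17:
  remove root 17; move last element -10 to root → [-10, 12, -5, 4]
  -10 vs larger child 12 at index 1, swap → [12, -10, -5, 4]
  -10 vs only child 4 at index 3, swap → [12, 4, -5, -10]
insert 2:
  append 2 at index 4 → [12, 4, -5, -10, 2] (no swap needed)
insert 28:
  append 28 at index 5 → [12, 4, -5, -10, 2, 28]
  28 > parent -5 at index 2, swap → [12, 4, 28, -10, 2, -5]
  28 > parent 12 at index 0, swap → [28, 4, 12, -10, 2, -5]
insert -9:
  append -9 at index 6 → [28, 4, 12, -10, 2, -5, -9] (no swap needed)
extract-max → returns 28:
  remove root 28; move last element -9 to root → [-9, 4, 12, -10, 2, -5]
  -9 vs larger child 12 at index 2, swap → [12, 4, -9, -10, 2, -5]
  -9 vs only child -5 at index 5, swap → [12, 4, -5, -10, 2, -9]
insert 36:
  append 36 at index 6 → [12, 4, -5, -10, 2, -9, 36]
  36 > parent -5 at index 2, swap → [12, 4, 36, -10, 2, -9, -5]
  36 > parent 12 at index 0, swap → [36, 4, 12, -10, 2, -9, -5]

[36, 4, 12, -10, 2, -9, -5]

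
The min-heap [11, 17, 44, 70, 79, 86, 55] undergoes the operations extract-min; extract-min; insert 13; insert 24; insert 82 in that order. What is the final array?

[13, 55, 24, 70, 79, 86, 44, 82]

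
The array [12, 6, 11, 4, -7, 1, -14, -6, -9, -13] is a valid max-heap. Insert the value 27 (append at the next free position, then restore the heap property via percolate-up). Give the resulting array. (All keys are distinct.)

[27, 12, 11, 4, 6, 1, -14, -6, -9, -13, -7]

append 27 at index 10 → [12, 6, 11, 4, -7, 1, -14, -6, -9, -13, 27]
27 > parent -7 at index 4, swap → [12, 6, 11, 4, 27, 1, -14, -6, -9, -13, -7]
27 > parent 6 at index 1, swap → [12, 27, 11, 4, 6, 1, -14, -6, -9, -13, -7]
27 > parent 12 at index 0, swap → [27, 12, 11, 4, 6, 1, -14, -6, -9, -13, -7]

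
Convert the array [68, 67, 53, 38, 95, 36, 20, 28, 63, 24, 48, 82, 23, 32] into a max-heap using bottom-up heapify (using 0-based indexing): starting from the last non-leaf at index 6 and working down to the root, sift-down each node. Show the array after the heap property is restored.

sift down from index 6:
  20 vs only child 32 at index 13, swap → [68, 67, 53, 38, 95, 36, 32, 28, 63, 24, 48, 82, 23, 20]
sift down from index 5:
  36 vs larger child 82 at index 11, swap → [68, 67, 53, 38, 95, 82, 32, 28, 63, 24, 48, 36, 23, 20]
sift down from index 4: already satisfies heap property
sift down from index 3:
  38 vs larger child 63 at index 8, swap → [68, 67, 53, 63, 95, 82, 32, 28, 38, 24, 48, 36, 23, 20]
sift down from index 2:
  53 vs larger child 82 at index 5, swap → [68, 67, 82, 63, 95, 53, 32, 28, 38, 24, 48, 36, 23, 20]
sift down from index 1:
  67 vs larger child 95 at index 4, swap → [68, 95, 82, 63, 67, 53, 32, 28, 38, 24, 48, 36, 23, 20]
sift down from index 0:
  68 vs larger child 95 at index 1, swap → [95, 68, 82, 63, 67, 53, 32, 28, 38, 24, 48, 36, 23, 20]

[95, 68, 82, 63, 67, 53, 32, 28, 38, 24, 48, 36, 23, 20]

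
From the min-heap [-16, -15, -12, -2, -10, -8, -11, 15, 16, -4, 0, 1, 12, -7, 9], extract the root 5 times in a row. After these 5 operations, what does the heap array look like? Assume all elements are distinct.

[-8, -4, -7, -2, 0, 1, 12, 15, 16, 9]

extract-min #1 returns -16:
  remove root -16; move last element 9 to root → [9, -15, -12, -2, -10, -8, -11, 15, 16, -4, 0, 1, 12, -7]
  9 vs smaller child -15 at index 1, swap → [-15, 9, -12, -2, -10, -8, -11, 15, 16, -4, 0, 1, 12, -7]
  9 vs smaller child -10 at index 4, swap → [-15, -10, -12, -2, 9, -8, -11, 15, 16, -4, 0, 1, 12, -7]
  9 vs smaller child -4 at index 9, swap → [-15, -10, -12, -2, -4, -8, -11, 15, 16, 9, 0, 1, 12, -7]
extract-min #2 returns -15:
  remove root -15; move last element -7 to root → [-7, -10, -12, -2, -4, -8, -11, 15, 16, 9, 0, 1, 12]
  -7 vs smaller child -12 at index 2, swap → [-12, -10, -7, -2, -4, -8, -11, 15, 16, 9, 0, 1, 12]
  -7 vs smaller child -11 at index 6, swap → [-12, -10, -11, -2, -4, -8, -7, 15, 16, 9, 0, 1, 12]
extract-min #3 returns -12:
  remove root -12; move last element 12 to root → [12, -10, -11, -2, -4, -8, -7, 15, 16, 9, 0, 1]
  12 vs smaller child -11 at index 2, swap → [-11, -10, 12, -2, -4, -8, -7, 15, 16, 9, 0, 1]
  12 vs smaller child -8 at index 5, swap → [-11, -10, -8, -2, -4, 12, -7, 15, 16, 9, 0, 1]
  12 vs only child 1 at index 11, swap → [-11, -10, -8, -2, -4, 1, -7, 15, 16, 9, 0, 12]
extract-min #4 returns -11:
  remove root -11; move last element 12 to root → [12, -10, -8, -2, -4, 1, -7, 15, 16, 9, 0]
  12 vs smaller child -10 at index 1, swap → [-10, 12, -8, -2, -4, 1, -7, 15, 16, 9, 0]
  12 vs smaller child -4 at index 4, swap → [-10, -4, -8, -2, 12, 1, -7, 15, 16, 9, 0]
  12 vs smaller child 0 at index 10, swap → [-10, -4, -8, -2, 0, 1, -7, 15, 16, 9, 12]
extract-min #5 returns -10:
  remove root -10; move last element 12 to root → [12, -4, -8, -2, 0, 1, -7, 15, 16, 9]
  12 vs smaller child -8 at index 2, swap → [-8, -4, 12, -2, 0, 1, -7, 15, 16, 9]
  12 vs smaller child -7 at index 6, swap → [-8, -4, -7, -2, 0, 1, 12, 15, 16, 9]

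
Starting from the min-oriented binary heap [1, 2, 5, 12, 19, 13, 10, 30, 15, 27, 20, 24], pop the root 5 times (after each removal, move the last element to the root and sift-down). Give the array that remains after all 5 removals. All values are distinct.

[13, 15, 20, 24, 19, 27, 30]

extract-min #1 returns 1:
  remove root 1; move last element 24 to root → [24, 2, 5, 12, 19, 13, 10, 30, 15, 27, 20]
  24 vs smaller child 2 at index 1, swap → [2, 24, 5, 12, 19, 13, 10, 30, 15, 27, 20]
  24 vs smaller child 12 at index 3, swap → [2, 12, 5, 24, 19, 13, 10, 30, 15, 27, 20]
  24 vs smaller child 15 at index 8, swap → [2, 12, 5, 15, 19, 13, 10, 30, 24, 27, 20]
extract-min #2 returns 2:
  remove root 2; move last element 20 to root → [20, 12, 5, 15, 19, 13, 10, 30, 24, 27]
  20 vs smaller child 5 at index 2, swap → [5, 12, 20, 15, 19, 13, 10, 30, 24, 27]
  20 vs smaller child 10 at index 6, swap → [5, 12, 10, 15, 19, 13, 20, 30, 24, 27]
extract-min #3 returns 5:
  remove root 5; move last element 27 to root → [27, 12, 10, 15, 19, 13, 20, 30, 24]
  27 vs smaller child 10 at index 2, swap → [10, 12, 27, 15, 19, 13, 20, 30, 24]
  27 vs smaller child 13 at index 5, swap → [10, 12, 13, 15, 19, 27, 20, 30, 24]
extract-min #4 returns 10:
  remove root 10; move last element 24 to root → [24, 12, 13, 15, 19, 27, 20, 30]
  24 vs smaller child 12 at index 1, swap → [12, 24, 13, 15, 19, 27, 20, 30]
  24 vs smaller child 15 at index 3, swap → [12, 15, 13, 24, 19, 27, 20, 30]
extract-min #5 returns 12:
  remove root 12; move last element 30 to root → [30, 15, 13, 24, 19, 27, 20]
  30 vs smaller child 13 at index 2, swap → [13, 15, 30, 24, 19, 27, 20]
  30 vs smaller child 20 at index 6, swap → [13, 15, 20, 24, 19, 27, 30]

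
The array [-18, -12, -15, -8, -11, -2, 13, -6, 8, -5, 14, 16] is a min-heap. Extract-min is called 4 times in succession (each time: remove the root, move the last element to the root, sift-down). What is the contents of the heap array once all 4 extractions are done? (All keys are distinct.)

extract-min #1 returns -18:
  remove root -18; move last element 16 to root → [16, -12, -15, -8, -11, -2, 13, -6, 8, -5, 14]
  16 vs smaller child -15 at index 2, swap → [-15, -12, 16, -8, -11, -2, 13, -6, 8, -5, 14]
  16 vs smaller child -2 at index 5, swap → [-15, -12, -2, -8, -11, 16, 13, -6, 8, -5, 14]
extract-min #2 returns -15:
  remove root -15; move last element 14 to root → [14, -12, -2, -8, -11, 16, 13, -6, 8, -5]
  14 vs smaller child -12 at index 1, swap → [-12, 14, -2, -8, -11, 16, 13, -6, 8, -5]
  14 vs smaller child -11 at index 4, swap → [-12, -11, -2, -8, 14, 16, 13, -6, 8, -5]
  14 vs only child -5 at index 9, swap → [-12, -11, -2, -8, -5, 16, 13, -6, 8, 14]
extract-min #3 returns -12:
  remove root -12; move last element 14 to root → [14, -11, -2, -8, -5, 16, 13, -6, 8]
  14 vs smaller child -11 at index 1, swap → [-11, 14, -2, -8, -5, 16, 13, -6, 8]
  14 vs smaller child -8 at index 3, swap → [-11, -8, -2, 14, -5, 16, 13, -6, 8]
  14 vs smaller child -6 at index 7, swap → [-11, -8, -2, -6, -5, 16, 13, 14, 8]
extract-min #4 returns -11:
  remove root -11; move last element 8 to root → [8, -8, -2, -6, -5, 16, 13, 14]
  8 vs smaller child -8 at index 1, swap → [-8, 8, -2, -6, -5, 16, 13, 14]
  8 vs smaller child -6 at index 3, swap → [-8, -6, -2, 8, -5, 16, 13, 14]

[-8, -6, -2, 8, -5, 16, 13, 14]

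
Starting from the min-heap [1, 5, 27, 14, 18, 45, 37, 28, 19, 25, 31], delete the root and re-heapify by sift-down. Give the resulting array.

[5, 14, 27, 19, 18, 45, 37, 28, 31, 25]

remove root 1; move last element 31 to root → [31, 5, 27, 14, 18, 45, 37, 28, 19, 25]
31 vs smaller child 5 at index 1, swap → [5, 31, 27, 14, 18, 45, 37, 28, 19, 25]
31 vs smaller child 14 at index 3, swap → [5, 14, 27, 31, 18, 45, 37, 28, 19, 25]
31 vs smaller child 19 at index 8, swap → [5, 14, 27, 19, 18, 45, 37, 28, 31, 25]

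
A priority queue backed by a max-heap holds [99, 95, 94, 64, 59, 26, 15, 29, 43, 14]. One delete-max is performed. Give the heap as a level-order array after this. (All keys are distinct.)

[95, 64, 94, 43, 59, 26, 15, 29, 14]

remove root 99; move last element 14 to root → [14, 95, 94, 64, 59, 26, 15, 29, 43]
14 vs larger child 95 at index 1, swap → [95, 14, 94, 64, 59, 26, 15, 29, 43]
14 vs larger child 64 at index 3, swap → [95, 64, 94, 14, 59, 26, 15, 29, 43]
14 vs larger child 43 at index 8, swap → [95, 64, 94, 43, 59, 26, 15, 29, 14]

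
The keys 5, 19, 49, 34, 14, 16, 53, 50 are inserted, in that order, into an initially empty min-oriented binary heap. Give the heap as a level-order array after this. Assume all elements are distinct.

Insert 5:
  append 5 at index 0 → [5] (no swap needed)
Insert 19:
  append 19 at index 1 → [5, 19] (no swap needed)
Insert 49:
  append 49 at index 2 → [5, 19, 49] (no swap needed)
Insert 34:
  append 34 at index 3 → [5, 19, 49, 34] (no swap needed)
Insert 14:
  append 14 at index 4 → [5, 19, 49, 34, 14]
  14 < parent 19 at index 1, swap → [5, 14, 49, 34, 19]
Insert 16:
  append 16 at index 5 → [5, 14, 49, 34, 19, 16]
  16 < parent 49 at index 2, swap → [5, 14, 16, 34, 19, 49]
Insert 53:
  append 53 at index 6 → [5, 14, 16, 34, 19, 49, 53] (no swap needed)
Insert 50:
  append 50 at index 7 → [5, 14, 16, 34, 19, 49, 53, 50] (no swap needed)

[5, 14, 16, 34, 19, 49, 53, 50]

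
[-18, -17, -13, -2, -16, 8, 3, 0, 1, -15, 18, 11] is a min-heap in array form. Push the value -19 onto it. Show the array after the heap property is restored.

[-19, -17, -18, -2, -16, -13, 3, 0, 1, -15, 18, 11, 8]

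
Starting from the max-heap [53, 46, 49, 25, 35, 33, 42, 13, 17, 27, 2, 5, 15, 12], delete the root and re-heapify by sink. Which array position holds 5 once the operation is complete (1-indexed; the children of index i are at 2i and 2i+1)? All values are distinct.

remove root 53; move last element 12 to root → [12, 46, 49, 25, 35, 33, 42, 13, 17, 27, 2, 5, 15]
12 vs larger child 49 at index 3, swap → [49, 46, 12, 25, 35, 33, 42, 13, 17, 27, 2, 5, 15]
12 vs larger child 42 at index 7, swap → [49, 46, 42, 25, 35, 33, 12, 13, 17, 27, 2, 5, 15]
resulting array: [49, 46, 42, 25, 35, 33, 12, 13, 17, 27, 2, 5, 15]

12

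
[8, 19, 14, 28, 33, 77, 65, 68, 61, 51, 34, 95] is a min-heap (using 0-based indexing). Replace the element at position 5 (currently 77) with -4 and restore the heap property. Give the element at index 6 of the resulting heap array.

65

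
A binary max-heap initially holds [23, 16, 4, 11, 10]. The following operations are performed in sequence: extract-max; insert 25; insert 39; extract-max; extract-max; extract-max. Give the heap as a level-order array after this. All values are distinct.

[11, 10, 4]

extract-max → returns 23:
  remove root 23; move last element 10 to root → [10, 16, 4, 11]
  10 vs larger child 16 at index 1, swap → [16, 10, 4, 11]
  10 vs only child 11 at index 3, swap → [16, 11, 4, 10]
insert 25:
  append 25 at index 4 → [16, 11, 4, 10, 25]
  25 > parent 11 at index 1, swap → [16, 25, 4, 10, 11]
  25 > parent 16 at index 0, swap → [25, 16, 4, 10, 11]
insert 39:
  append 39 at index 5 → [25, 16, 4, 10, 11, 39]
  39 > parent 4 at index 2, swap → [25, 16, 39, 10, 11, 4]
  39 > parent 25 at index 0, swap → [39, 16, 25, 10, 11, 4]
extract-max → returns 39:
  remove root 39; move last element 4 to root → [4, 16, 25, 10, 11]
  4 vs larger child 25 at index 2, swap → [25, 16, 4, 10, 11]
extract-max → returns 25:
  remove root 25; move last element 11 to root → [11, 16, 4, 10]
  11 vs larger child 16 at index 1, swap → [16, 11, 4, 10]
extract-max → returns 16:
  remove root 16; move last element 10 to root → [10, 11, 4]
  10 vs larger child 11 at index 1, swap → [11, 10, 4]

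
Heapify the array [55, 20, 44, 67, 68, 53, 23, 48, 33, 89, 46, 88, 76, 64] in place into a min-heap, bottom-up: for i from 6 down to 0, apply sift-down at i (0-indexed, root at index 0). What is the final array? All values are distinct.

sift down from index 6: already satisfies heap property
sift down from index 5: already satisfies heap property
sift down from index 4:
  68 vs smaller child 46 at index 10, swap → [55, 20, 44, 67, 46, 53, 23, 48, 33, 89, 68, 88, 76, 64]
sift down from index 3:
  67 vs smaller child 33 at index 8, swap → [55, 20, 44, 33, 46, 53, 23, 48, 67, 89, 68, 88, 76, 64]
sift down from index 2:
  44 vs smaller child 23 at index 6, swap → [55, 20, 23, 33, 46, 53, 44, 48, 67, 89, 68, 88, 76, 64]
sift down from index 1: already satisfies heap property
sift down from index 0:
  55 vs smaller child 20 at index 1, swap → [20, 55, 23, 33, 46, 53, 44, 48, 67, 89, 68, 88, 76, 64]
  55 vs smaller child 33 at index 3, swap → [20, 33, 23, 55, 46, 53, 44, 48, 67, 89, 68, 88, 76, 64]
  55 vs smaller child 48 at index 7, swap → [20, 33, 23, 48, 46, 53, 44, 55, 67, 89, 68, 88, 76, 64]

[20, 33, 23, 48, 46, 53, 44, 55, 67, 89, 68, 88, 76, 64]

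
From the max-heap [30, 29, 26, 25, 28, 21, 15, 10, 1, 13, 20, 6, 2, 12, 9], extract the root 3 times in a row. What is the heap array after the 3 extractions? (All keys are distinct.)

[26, 25, 21, 12, 20, 6, 15, 10, 1, 13, 9, 2]

extract-max #1 returns 30:
  remove root 30; move last element 9 to root → [9, 29, 26, 25, 28, 21, 15, 10, 1, 13, 20, 6, 2, 12]
  9 vs larger child 29 at index 1, swap → [29, 9, 26, 25, 28, 21, 15, 10, 1, 13, 20, 6, 2, 12]
  9 vs larger child 28 at index 4, swap → [29, 28, 26, 25, 9, 21, 15, 10, 1, 13, 20, 6, 2, 12]
  9 vs larger child 20 at index 10, swap → [29, 28, 26, 25, 20, 21, 15, 10, 1, 13, 9, 6, 2, 12]
extract-max #2 returns 29:
  remove root 29; move last element 12 to root → [12, 28, 26, 25, 20, 21, 15, 10, 1, 13, 9, 6, 2]
  12 vs larger child 28 at index 1, swap → [28, 12, 26, 25, 20, 21, 15, 10, 1, 13, 9, 6, 2]
  12 vs larger child 25 at index 3, swap → [28, 25, 26, 12, 20, 21, 15, 10, 1, 13, 9, 6, 2]
extract-max #3 returns 28:
  remove root 28; move last element 2 to root → [2, 25, 26, 12, 20, 21, 15, 10, 1, 13, 9, 6]
  2 vs larger child 26 at index 2, swap → [26, 25, 2, 12, 20, 21, 15, 10, 1, 13, 9, 6]
  2 vs larger child 21 at index 5, swap → [26, 25, 21, 12, 20, 2, 15, 10, 1, 13, 9, 6]
  2 vs only child 6 at index 11, swap → [26, 25, 21, 12, 20, 6, 15, 10, 1, 13, 9, 2]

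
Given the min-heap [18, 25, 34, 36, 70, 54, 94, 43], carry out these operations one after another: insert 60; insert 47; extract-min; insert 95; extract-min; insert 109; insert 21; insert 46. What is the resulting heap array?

insert 60:
  append 60 at index 8 → [18, 25, 34, 36, 70, 54, 94, 43, 60] (no swap needed)
insert 47:
  append 47 at index 9 → [18, 25, 34, 36, 70, 54, 94, 43, 60, 47]
  47 < parent 70 at index 4, swap → [18, 25, 34, 36, 47, 54, 94, 43, 60, 70]
extract-min → returns 18:
  remove root 18; move last element 70 to root → [70, 25, 34, 36, 47, 54, 94, 43, 60]
  70 vs smaller child 25 at index 1, swap → [25, 70, 34, 36, 47, 54, 94, 43, 60]
  70 vs smaller child 36 at index 3, swap → [25, 36, 34, 70, 47, 54, 94, 43, 60]
  70 vs smaller child 43 at index 7, swap → [25, 36, 34, 43, 47, 54, 94, 70, 60]
insert 95:
  append 95 at index 9 → [25, 36, 34, 43, 47, 54, 94, 70, 60, 95] (no swap needed)
extract-min → returns 25:
  remove root 25; move last element 95 to root → [95, 36, 34, 43, 47, 54, 94, 70, 60]
  95 vs smaller child 34 at index 2, swap → [34, 36, 95, 43, 47, 54, 94, 70, 60]
  95 vs smaller child 54 at index 5, swap → [34, 36, 54, 43, 47, 95, 94, 70, 60]
insert 109:
  append 109 at index 9 → [34, 36, 54, 43, 47, 95, 94, 70, 60, 109] (no swap needed)
insert 21:
  append 21 at index 10 → [34, 36, 54, 43, 47, 95, 94, 70, 60, 109, 21]
  21 < parent 47 at index 4, swap → [34, 36, 54, 43, 21, 95, 94, 70, 60, 109, 47]
  21 < parent 36 at index 1, swap → [34, 21, 54, 43, 36, 95, 94, 70, 60, 109, 47]
  21 < parent 34 at index 0, swap → [21, 34, 54, 43, 36, 95, 94, 70, 60, 109, 47]
insert 46:
  append 46 at index 11 → [21, 34, 54, 43, 36, 95, 94, 70, 60, 109, 47, 46]
  46 < parent 95 at index 5, swap → [21, 34, 54, 43, 36, 46, 94, 70, 60, 109, 47, 95]
  46 < parent 54 at index 2, swap → [21, 34, 46, 43, 36, 54, 94, 70, 60, 109, 47, 95]

[21, 34, 46, 43, 36, 54, 94, 70, 60, 109, 47, 95]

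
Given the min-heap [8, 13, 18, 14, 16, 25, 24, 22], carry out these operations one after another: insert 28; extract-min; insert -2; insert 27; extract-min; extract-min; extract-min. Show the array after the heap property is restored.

[16, 22, 18, 28, 27, 25, 24]

insert 28:
  append 28 at index 8 → [8, 13, 18, 14, 16, 25, 24, 22, 28] (no swap needed)
extract-min → returns 8:
  remove root 8; move last element 28 to root → [28, 13, 18, 14, 16, 25, 24, 22]
  28 vs smaller child 13 at index 1, swap → [13, 28, 18, 14, 16, 25, 24, 22]
  28 vs smaller child 14 at index 3, swap → [13, 14, 18, 28, 16, 25, 24, 22]
  28 vs only child 22 at index 7, swap → [13, 14, 18, 22, 16, 25, 24, 28]
insert -2:
  append -2 at index 8 → [13, 14, 18, 22, 16, 25, 24, 28, -2]
  -2 < parent 22 at index 3, swap → [13, 14, 18, -2, 16, 25, 24, 28, 22]
  -2 < parent 14 at index 1, swap → [13, -2, 18, 14, 16, 25, 24, 28, 22]
  -2 < parent 13 at index 0, swap → [-2, 13, 18, 14, 16, 25, 24, 28, 22]
insert 27:
  append 27 at index 9 → [-2, 13, 18, 14, 16, 25, 24, 28, 22, 27] (no swap needed)
extract-min → returns -2:
  remove root -2; move last element 27 to root → [27, 13, 18, 14, 16, 25, 24, 28, 22]
  27 vs smaller child 13 at index 1, swap → [13, 27, 18, 14, 16, 25, 24, 28, 22]
  27 vs smaller child 14 at index 3, swap → [13, 14, 18, 27, 16, 25, 24, 28, 22]
  27 vs smaller child 22 at index 8, swap → [13, 14, 18, 22, 16, 25, 24, 28, 27]
extract-min → returns 13:
  remove root 13; move last element 27 to root → [27, 14, 18, 22, 16, 25, 24, 28]
  27 vs smaller child 14 at index 1, swap → [14, 27, 18, 22, 16, 25, 24, 28]
  27 vs smaller child 16 at index 4, swap → [14, 16, 18, 22, 27, 25, 24, 28]
extract-min → returns 14:
  remove root 14; move last element 28 to root → [28, 16, 18, 22, 27, 25, 24]
  28 vs smaller child 16 at index 1, swap → [16, 28, 18, 22, 27, 25, 24]
  28 vs smaller child 22 at index 3, swap → [16, 22, 18, 28, 27, 25, 24]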